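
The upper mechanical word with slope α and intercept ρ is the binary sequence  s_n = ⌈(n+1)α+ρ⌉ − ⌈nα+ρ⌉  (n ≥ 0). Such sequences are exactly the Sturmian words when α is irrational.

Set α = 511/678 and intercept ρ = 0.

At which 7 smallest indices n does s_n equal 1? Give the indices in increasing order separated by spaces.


0 1 2 3 5 6 7

n=0: ⌈511/678⌉−⌈0/678⌉ = 1−0 = 1  ← one
n=1: ⌈1022/678⌉−⌈511/678⌉ = 2−1 = 1  ← one
n=2: ⌈1533/678⌉−⌈1022/678⌉ = 3−2 = 1  ← one
n=3: ⌈2044/678⌉−⌈1533/678⌉ = 4−3 = 1  ← one
n=4: ⌈2555/678⌉−⌈2044/678⌉ = 4−4 = 0
n=5: ⌈3066/678⌉−⌈2555/678⌉ = 5−4 = 1  ← one
n=6: ⌈3577/678⌉−⌈3066/678⌉ = 6−5 = 1  ← one
n=7: ⌈4088/678⌉−⌈3577/678⌉ = 7−6 = 1  ← one
positions of the first 7 ones: 0 1 2 3 5 6 7


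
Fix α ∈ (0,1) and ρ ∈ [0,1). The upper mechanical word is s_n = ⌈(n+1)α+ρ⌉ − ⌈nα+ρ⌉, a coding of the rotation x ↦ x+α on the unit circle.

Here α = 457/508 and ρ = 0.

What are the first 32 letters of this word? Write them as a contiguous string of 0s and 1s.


11111111101111111110111111111011

n=0: ⌈(1·457)/508⌉ − ⌈(0·457)/508⌉ = ⌈457/508⌉ − ⌈0/508⌉ = 1 − 0 = 1
n=1: ⌈(2·457)/508⌉ − ⌈(1·457)/508⌉ = ⌈914/508⌉ − ⌈457/508⌉ = 2 − 1 = 1
n=2: ⌈(3·457)/508⌉ − ⌈(2·457)/508⌉ = ⌈1371/508⌉ − ⌈914/508⌉ = 3 − 2 = 1
n=3: ⌈(4·457)/508⌉ − ⌈(3·457)/508⌉ = ⌈1828/508⌉ − ⌈1371/508⌉ = 4 − 3 = 1
n=4: ⌈(5·457)/508⌉ − ⌈(4·457)/508⌉ = ⌈2285/508⌉ − ⌈1828/508⌉ = 5 − 4 = 1
n=5: ⌈(6·457)/508⌉ − ⌈(5·457)/508⌉ = ⌈2742/508⌉ − ⌈2285/508⌉ = 6 − 5 = 1
n=6: ⌈(7·457)/508⌉ − ⌈(6·457)/508⌉ = ⌈3199/508⌉ − ⌈2742/508⌉ = 7 − 6 = 1
n=7: ⌈(8·457)/508⌉ − ⌈(7·457)/508⌉ = ⌈3656/508⌉ − ⌈3199/508⌉ = 8 − 7 = 1
n=8: ⌈(9·457)/508⌉ − ⌈(8·457)/508⌉ = ⌈4113/508⌉ − ⌈3656/508⌉ = 9 − 8 = 1
n=9: ⌈(10·457)/508⌉ − ⌈(9·457)/508⌉ = ⌈4570/508⌉ − ⌈4113/508⌉ = 9 − 9 = 0
n=10: ⌈(11·457)/508⌉ − ⌈(10·457)/508⌉ = ⌈5027/508⌉ − ⌈4570/508⌉ = 10 − 9 = 1
n=11: ⌈(12·457)/508⌉ − ⌈(11·457)/508⌉ = ⌈5484/508⌉ − ⌈5027/508⌉ = 11 − 10 = 1
n=12: ⌈(13·457)/508⌉ − ⌈(12·457)/508⌉ = ⌈5941/508⌉ − ⌈5484/508⌉ = 12 − 11 = 1
n=13: ⌈(14·457)/508⌉ − ⌈(13·457)/508⌉ = ⌈6398/508⌉ − ⌈5941/508⌉ = 13 − 12 = 1
n=14: ⌈(15·457)/508⌉ − ⌈(14·457)/508⌉ = ⌈6855/508⌉ − ⌈6398/508⌉ = 14 − 13 = 1
n=15: ⌈(16·457)/508⌉ − ⌈(15·457)/508⌉ = ⌈7312/508⌉ − ⌈6855/508⌉ = 15 − 14 = 1
n=16: ⌈(17·457)/508⌉ − ⌈(16·457)/508⌉ = ⌈7769/508⌉ − ⌈7312/508⌉ = 16 − 15 = 1
n=17: ⌈(18·457)/508⌉ − ⌈(17·457)/508⌉ = ⌈8226/508⌉ − ⌈7769/508⌉ = 17 − 16 = 1
n=18: ⌈(19·457)/508⌉ − ⌈(18·457)/508⌉ = ⌈8683/508⌉ − ⌈8226/508⌉ = 18 − 17 = 1
n=19: ⌈(20·457)/508⌉ − ⌈(19·457)/508⌉ = ⌈9140/508⌉ − ⌈8683/508⌉ = 18 − 18 = 0
n=20: ⌈(21·457)/508⌉ − ⌈(20·457)/508⌉ = ⌈9597/508⌉ − ⌈9140/508⌉ = 19 − 18 = 1
n=21: ⌈(22·457)/508⌉ − ⌈(21·457)/508⌉ = ⌈10054/508⌉ − ⌈9597/508⌉ = 20 − 19 = 1
n=22: ⌈(23·457)/508⌉ − ⌈(22·457)/508⌉ = ⌈10511/508⌉ − ⌈10054/508⌉ = 21 − 20 = 1
n=23: ⌈(24·457)/508⌉ − ⌈(23·457)/508⌉ = ⌈10968/508⌉ − ⌈10511/508⌉ = 22 − 21 = 1
n=24: ⌈(25·457)/508⌉ − ⌈(24·457)/508⌉ = ⌈11425/508⌉ − ⌈10968/508⌉ = 23 − 22 = 1
n=25: ⌈(26·457)/508⌉ − ⌈(25·457)/508⌉ = ⌈11882/508⌉ − ⌈11425/508⌉ = 24 − 23 = 1
n=26: ⌈(27·457)/508⌉ − ⌈(26·457)/508⌉ = ⌈12339/508⌉ − ⌈11882/508⌉ = 25 − 24 = 1
n=27: ⌈(28·457)/508⌉ − ⌈(27·457)/508⌉ = ⌈12796/508⌉ − ⌈12339/508⌉ = 26 − 25 = 1
n=28: ⌈(29·457)/508⌉ − ⌈(28·457)/508⌉ = ⌈13253/508⌉ − ⌈12796/508⌉ = 27 − 26 = 1
n=29: ⌈(30·457)/508⌉ − ⌈(29·457)/508⌉ = ⌈13710/508⌉ − ⌈13253/508⌉ = 27 − 27 = 0
n=30: ⌈(31·457)/508⌉ − ⌈(30·457)/508⌉ = ⌈14167/508⌉ − ⌈13710/508⌉ = 28 − 27 = 1
n=31: ⌈(32·457)/508⌉ − ⌈(31·457)/508⌉ = ⌈14624/508⌉ − ⌈14167/508⌉ = 29 − 28 = 1


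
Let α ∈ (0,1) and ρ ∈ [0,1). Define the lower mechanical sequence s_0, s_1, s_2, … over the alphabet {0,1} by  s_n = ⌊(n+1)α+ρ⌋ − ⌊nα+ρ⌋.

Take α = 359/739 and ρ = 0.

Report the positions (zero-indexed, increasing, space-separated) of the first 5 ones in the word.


2 4 6 8 10

n=0: ⌊359/739⌋−⌊0/739⌋ = 0−0 = 0
n=1: ⌊718/739⌋−⌊359/739⌋ = 0−0 = 0
n=2: ⌊1077/739⌋−⌊718/739⌋ = 1−0 = 1  ← one
n=3: ⌊1436/739⌋−⌊1077/739⌋ = 1−1 = 0
n=4: ⌊1795/739⌋−⌊1436/739⌋ = 2−1 = 1  ← one
n=5: ⌊2154/739⌋−⌊1795/739⌋ = 2−2 = 0
n=6: ⌊2513/739⌋−⌊2154/739⌋ = 3−2 = 1  ← one
n=7: ⌊2872/739⌋−⌊2513/739⌋ = 3−3 = 0
n=8: ⌊3231/739⌋−⌊2872/739⌋ = 4−3 = 1  ← one
n=9: ⌊3590/739⌋−⌊3231/739⌋ = 4−4 = 0
n=10: ⌊3949/739⌋−⌊3590/739⌋ = 5−4 = 1  ← one
positions of the first 5 ones: 2 4 6 8 10


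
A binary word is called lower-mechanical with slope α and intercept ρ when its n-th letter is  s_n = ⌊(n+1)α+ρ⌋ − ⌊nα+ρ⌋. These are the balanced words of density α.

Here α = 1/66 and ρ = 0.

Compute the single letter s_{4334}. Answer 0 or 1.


0

(n+1)α + ρ = (4335·1) / 66 = 4335/66
nα + ρ     = (4334·1) / 66 = 4334/66
⌊4335/66⌋ = 65,  ⌊4334/66⌋ = 65
s_{4334} = 65 − 65 = 0


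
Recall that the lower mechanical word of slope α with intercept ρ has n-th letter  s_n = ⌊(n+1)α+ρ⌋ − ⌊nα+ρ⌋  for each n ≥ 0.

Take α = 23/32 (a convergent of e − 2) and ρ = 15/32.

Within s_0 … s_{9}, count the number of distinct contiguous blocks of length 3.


4

t_n = ⌊(n·23+15)/32⌋ for n = 0 … 10:
  n=0…9: ⌊15/32⌋=0 ⌊38/32⌋=1 ⌊61/32⌋=1 ⌊84/32⌋=2 ⌊107/32⌋=3 ⌊130/32⌋=4 ⌊153/32⌋=4 ⌊176/32⌋=5 ⌊199/32⌋=6 ⌊222/32⌋=6
  n=10: ⌊245/32⌋=7
s_n = t_(n+1) − t_n for n = 0 … 9 gives
prefix = 1011101101
slide a length-3 window over [0..2] … [7..9] (8 windows); first occurrence of each distinct factor:
  [  0..  2] 101
  [  1..  3] 011
  [  2..  4] 111
  [  3..  5] 110
  (the other 4 windows repeat one of these)
distinct factors: {011, 101, 110, 111}
count = 4  (Sturmian bound for length 3 is 4)


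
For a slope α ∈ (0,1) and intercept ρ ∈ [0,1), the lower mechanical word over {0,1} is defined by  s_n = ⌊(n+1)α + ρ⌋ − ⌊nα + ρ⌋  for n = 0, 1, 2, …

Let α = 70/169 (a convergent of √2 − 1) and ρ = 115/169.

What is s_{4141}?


1

(n+1)α + ρ = (4142·70 + 115) / 169 = 290055/169
nα + ρ     = (4141·70 + 115) / 169 = 289985/169
⌊290055/169⌋ = 1716,  ⌊289985/169⌋ = 1715
s_{4141} = 1716 − 1715 = 1


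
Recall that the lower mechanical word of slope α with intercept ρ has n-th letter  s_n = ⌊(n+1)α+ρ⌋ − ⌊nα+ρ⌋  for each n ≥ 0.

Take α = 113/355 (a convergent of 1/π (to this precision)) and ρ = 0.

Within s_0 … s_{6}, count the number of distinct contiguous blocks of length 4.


4

t_n = ⌊(n·113)/355⌋ for n = 0 … 7:
  n=0…7: ⌊0/355⌋=0 ⌊113/355⌋=0 ⌊226/355⌋=0 ⌊339/355⌋=0 ⌊452/355⌋=1 ⌊565/355⌋=1 ⌊678/355⌋=1 ⌊791/355⌋=2
s_n = t_(n+1) − t_n for n = 0 … 6 gives
prefix = 0001001
slide a length-4 window over [0..3] … [3..6] (4 windows); first occurrence of each distinct factor:
  [  0..  3] 0001
  [  1..  4] 0010
  [  2..  5] 0100
  [  3..  6] 1001
distinct factors: {0001, 0010, 0100, 1001}
count = 4  (Sturmian bound for length 4 is 5)


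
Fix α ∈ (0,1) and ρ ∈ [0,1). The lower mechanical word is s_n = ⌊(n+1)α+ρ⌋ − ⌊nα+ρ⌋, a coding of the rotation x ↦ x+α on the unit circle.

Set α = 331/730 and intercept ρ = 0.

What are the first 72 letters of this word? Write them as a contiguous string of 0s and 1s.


n=0: ⌊(1·331)/730⌋ − ⌊(0·331)/730⌋ = ⌊331/730⌋ − ⌊0/730⌋ = 0 − 0 = 0
n=1: ⌊(2·331)/730⌋ − ⌊(1·331)/730⌋ = ⌊662/730⌋ − ⌊331/730⌋ = 0 − 0 = 0
n=2: ⌊(3·331)/730⌋ − ⌊(2·331)/730⌋ = ⌊993/730⌋ − ⌊662/730⌋ = 1 − 0 = 1
n=3: ⌊(4·331)/730⌋ − ⌊(3·331)/730⌋ = ⌊1324/730⌋ − ⌊993/730⌋ = 1 − 1 = 0
n=4: ⌊(5·331)/730⌋ − ⌊(4·331)/730⌋ = ⌊1655/730⌋ − ⌊1324/730⌋ = 2 − 1 = 1
n=5: ⌊(6·331)/730⌋ − ⌊(5·331)/730⌋ = ⌊1986/730⌋ − ⌊1655/730⌋ = 2 − 2 = 0
n=6: ⌊(7·331)/730⌋ − ⌊(6·331)/730⌋ = ⌊2317/730⌋ − ⌊1986/730⌋ = 3 − 2 = 1
n=7: ⌊(8·331)/730⌋ − ⌊(7·331)/730⌋ = ⌊2648/730⌋ − ⌊2317/730⌋ = 3 − 3 = 0
n=8: ⌊(9·331)/730⌋ − ⌊(8·331)/730⌋ = ⌊2979/730⌋ − ⌊2648/730⌋ = 4 − 3 = 1
n=9: ⌊(10·331)/730⌋ − ⌊(9·331)/730⌋ = ⌊3310/730⌋ − ⌊2979/730⌋ = 4 − 4 = 0
n=10: ⌊(11·331)/730⌋ − ⌊(10·331)/730⌋ = ⌊3641/730⌋ − ⌊3310/730⌋ = 4 − 4 = 0
n=11: ⌊(12·331)/730⌋ − ⌊(11·331)/730⌋ = ⌊3972/730⌋ − ⌊3641/730⌋ = 5 − 4 = 1
n=12: ⌊(13·331)/730⌋ − ⌊(12·331)/730⌋ = ⌊4303/730⌋ − ⌊3972/730⌋ = 5 − 5 = 0
n=13: ⌊(14·331)/730⌋ − ⌊(13·331)/730⌋ = ⌊4634/730⌋ − ⌊4303/730⌋ = 6 − 5 = 1
n=14: ⌊(15·331)/730⌋ − ⌊(14·331)/730⌋ = ⌊4965/730⌋ − ⌊4634/730⌋ = 6 − 6 = 0
n=15: ⌊(16·331)/730⌋ − ⌊(15·331)/730⌋ = ⌊5296/730⌋ − ⌊4965/730⌋ = 7 − 6 = 1
n=16: ⌊(17·331)/730⌋ − ⌊(16·331)/730⌋ = ⌊5627/730⌋ − ⌊5296/730⌋ = 7 − 7 = 0
n=17: ⌊(18·331)/730⌋ − ⌊(17·331)/730⌋ = ⌊5958/730⌋ − ⌊5627/730⌋ = 8 − 7 = 1
n=18: ⌊(19·331)/730⌋ − ⌊(18·331)/730⌋ = ⌊6289/730⌋ − ⌊5958/730⌋ = 8 − 8 = 0
n=19: ⌊(20·331)/730⌋ − ⌊(19·331)/730⌋ = ⌊6620/730⌋ − ⌊6289/730⌋ = 9 − 8 = 1
n=20: ⌊(21·331)/730⌋ − ⌊(20·331)/730⌋ = ⌊6951/730⌋ − ⌊6620/730⌋ = 9 − 9 = 0
n=21: ⌊(22·331)/730⌋ − ⌊(21·331)/730⌋ = ⌊7282/730⌋ − ⌊6951/730⌋ = 9 − 9 = 0
n=22: ⌊(23·331)/730⌋ − ⌊(22·331)/730⌋ = ⌊7613/730⌋ − ⌊7282/730⌋ = 10 − 9 = 1
n=23: ⌊(24·331)/730⌋ − ⌊(23·331)/730⌋ = ⌊7944/730⌋ − ⌊7613/730⌋ = 10 − 10 = 0
n=24: ⌊(25·331)/730⌋ − ⌊(24·331)/730⌋ = ⌊8275/730⌋ − ⌊7944/730⌋ = 11 − 10 = 1
n=25: ⌊(26·331)/730⌋ − ⌊(25·331)/730⌋ = ⌊8606/730⌋ − ⌊8275/730⌋ = 11 − 11 = 0
n=26: ⌊(27·331)/730⌋ − ⌊(26·331)/730⌋ = ⌊8937/730⌋ − ⌊8606/730⌋ = 12 − 11 = 1
n=27: ⌊(28·331)/730⌋ − ⌊(27·331)/730⌋ = ⌊9268/730⌋ − ⌊8937/730⌋ = 12 − 12 = 0
n=28: ⌊(29·331)/730⌋ − ⌊(28·331)/730⌋ = ⌊9599/730⌋ − ⌊9268/730⌋ = 13 − 12 = 1
n=29: ⌊(30·331)/730⌋ − ⌊(29·331)/730⌋ = ⌊9930/730⌋ − ⌊9599/730⌋ = 13 − 13 = 0
n=30: ⌊(31·331)/730⌋ − ⌊(30·331)/730⌋ = ⌊10261/730⌋ − ⌊9930/730⌋ = 14 − 13 = 1
n=31: ⌊(32·331)/730⌋ − ⌊(31·331)/730⌋ = ⌊10592/730⌋ − ⌊10261/730⌋ = 14 − 14 = 0
n=32: ⌊(33·331)/730⌋ − ⌊(32·331)/730⌋ = ⌊10923/730⌋ − ⌊10592/730⌋ = 14 − 14 = 0
n=33: ⌊(34·331)/730⌋ − ⌊(33·331)/730⌋ = ⌊11254/730⌋ − ⌊10923/730⌋ = 15 − 14 = 1
n=34: ⌊(35·331)/730⌋ − ⌊(34·331)/730⌋ = ⌊11585/730⌋ − ⌊11254/730⌋ = 15 − 15 = 0
n=35: ⌊(36·331)/730⌋ − ⌊(35·331)/730⌋ = ⌊11916/730⌋ − ⌊11585/730⌋ = 16 − 15 = 1
n=36: ⌊(37·331)/730⌋ − ⌊(36·331)/730⌋ = ⌊12247/730⌋ − ⌊11916/730⌋ = 16 − 16 = 0
n=37: ⌊(38·331)/730⌋ − ⌊(37·331)/730⌋ = ⌊12578/730⌋ − ⌊12247/730⌋ = 17 − 16 = 1
n=38: ⌊(39·331)/730⌋ − ⌊(38·331)/730⌋ = ⌊12909/730⌋ − ⌊12578/730⌋ = 17 − 17 = 0
n=39: ⌊(40·331)/730⌋ − ⌊(39·331)/730⌋ = ⌊13240/730⌋ − ⌊12909/730⌋ = 18 − 17 = 1
n=40: ⌊(41·331)/730⌋ − ⌊(40·331)/730⌋ = ⌊13571/730⌋ − ⌊13240/730⌋ = 18 − 18 = 0
n=41: ⌊(42·331)/730⌋ − ⌊(41·331)/730⌋ = ⌊13902/730⌋ − ⌊13571/730⌋ = 19 − 18 = 1
n=42: ⌊(43·331)/730⌋ − ⌊(42·331)/730⌋ = ⌊14233/730⌋ − ⌊13902/730⌋ = 19 − 19 = 0
n=43: ⌊(44·331)/730⌋ − ⌊(43·331)/730⌋ = ⌊14564/730⌋ − ⌊14233/730⌋ = 19 − 19 = 0
n=44: ⌊(45·331)/730⌋ − ⌊(44·331)/730⌋ = ⌊14895/730⌋ − ⌊14564/730⌋ = 20 − 19 = 1
n=45: ⌊(46·331)/730⌋ − ⌊(45·331)/730⌋ = ⌊15226/730⌋ − ⌊14895/730⌋ = 20 − 20 = 0
n=46: ⌊(47·331)/730⌋ − ⌊(46·331)/730⌋ = ⌊15557/730⌋ − ⌊15226/730⌋ = 21 − 20 = 1
n=47: ⌊(48·331)/730⌋ − ⌊(47·331)/730⌋ = ⌊15888/730⌋ − ⌊15557/730⌋ = 21 − 21 = 0
n=48: ⌊(49·331)/730⌋ − ⌊(48·331)/730⌋ = ⌊16219/730⌋ − ⌊15888/730⌋ = 22 − 21 = 1
n=49: ⌊(50·331)/730⌋ − ⌊(49·331)/730⌋ = ⌊16550/730⌋ − ⌊16219/730⌋ = 22 − 22 = 0
n=50: ⌊(51·331)/730⌋ − ⌊(50·331)/730⌋ = ⌊16881/730⌋ − ⌊16550/730⌋ = 23 − 22 = 1
n=51: ⌊(52·331)/730⌋ − ⌊(51·331)/730⌋ = ⌊17212/730⌋ − ⌊16881/730⌋ = 23 − 23 = 0
n=52: ⌊(53·331)/730⌋ − ⌊(52·331)/730⌋ = ⌊17543/730⌋ − ⌊17212/730⌋ = 24 − 23 = 1
n=53: ⌊(54·331)/730⌋ − ⌊(53·331)/730⌋ = ⌊17874/730⌋ − ⌊17543/730⌋ = 24 − 24 = 0
n=54: ⌊(55·331)/730⌋ − ⌊(54·331)/730⌋ = ⌊18205/730⌋ − ⌊17874/730⌋ = 24 − 24 = 0
n=55: ⌊(56·331)/730⌋ − ⌊(55·331)/730⌋ = ⌊18536/730⌋ − ⌊18205/730⌋ = 25 − 24 = 1
n=56: ⌊(57·331)/730⌋ − ⌊(56·331)/730⌋ = ⌊18867/730⌋ − ⌊18536/730⌋ = 25 − 25 = 0
n=57: ⌊(58·331)/730⌋ − ⌊(57·331)/730⌋ = ⌊19198/730⌋ − ⌊18867/730⌋ = 26 − 25 = 1
n=58: ⌊(59·331)/730⌋ − ⌊(58·331)/730⌋ = ⌊19529/730⌋ − ⌊19198/730⌋ = 26 − 26 = 0
n=59: ⌊(60·331)/730⌋ − ⌊(59·331)/730⌋ = ⌊19860/730⌋ − ⌊19529/730⌋ = 27 − 26 = 1
n=60: ⌊(61·331)/730⌋ − ⌊(60·331)/730⌋ = ⌊20191/730⌋ − ⌊19860/730⌋ = 27 − 27 = 0
n=61: ⌊(62·331)/730⌋ − ⌊(61·331)/730⌋ = ⌊20522/730⌋ − ⌊20191/730⌋ = 28 − 27 = 1
n=62: ⌊(63·331)/730⌋ − ⌊(62·331)/730⌋ = ⌊20853/730⌋ − ⌊20522/730⌋ = 28 − 28 = 0
n=63: ⌊(64·331)/730⌋ − ⌊(63·331)/730⌋ = ⌊21184/730⌋ − ⌊20853/730⌋ = 29 − 28 = 1
n=64: ⌊(65·331)/730⌋ − ⌊(64·331)/730⌋ = ⌊21515/730⌋ − ⌊21184/730⌋ = 29 − 29 = 0
n=65: ⌊(66·331)/730⌋ − ⌊(65·331)/730⌋ = ⌊21846/730⌋ − ⌊21515/730⌋ = 29 − 29 = 0
n=66: ⌊(67·331)/730⌋ − ⌊(66·331)/730⌋ = ⌊22177/730⌋ − ⌊21846/730⌋ = 30 − 29 = 1
n=67: ⌊(68·331)/730⌋ − ⌊(67·331)/730⌋ = ⌊22508/730⌋ − ⌊22177/730⌋ = 30 − 30 = 0
n=68: ⌊(69·331)/730⌋ − ⌊(68·331)/730⌋ = ⌊22839/730⌋ − ⌊22508/730⌋ = 31 − 30 = 1
n=69: ⌊(70·331)/730⌋ − ⌊(69·331)/730⌋ = ⌊23170/730⌋ − ⌊22839/730⌋ = 31 − 31 = 0
n=70: ⌊(71·331)/730⌋ − ⌊(70·331)/730⌋ = ⌊23501/730⌋ − ⌊23170/730⌋ = 32 − 31 = 1
n=71: ⌊(72·331)/730⌋ − ⌊(71·331)/730⌋ = ⌊23832/730⌋ − ⌊23501/730⌋ = 32 − 32 = 0

001010101001010101010010101010100101010101001010101010010101010100101010


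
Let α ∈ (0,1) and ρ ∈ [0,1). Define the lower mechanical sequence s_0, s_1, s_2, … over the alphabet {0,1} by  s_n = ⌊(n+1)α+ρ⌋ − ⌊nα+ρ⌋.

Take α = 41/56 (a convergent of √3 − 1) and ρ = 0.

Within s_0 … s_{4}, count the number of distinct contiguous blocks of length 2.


3

t_n = ⌊(n·41)/56⌋ for n = 0 … 5:
  n=0…5: ⌊0/56⌋=0 ⌊41/56⌋=0 ⌊82/56⌋=1 ⌊123/56⌋=2 ⌊164/56⌋=2 ⌊205/56⌋=3
s_n = t_(n+1) − t_n for n = 0 … 4 gives
prefix = 01101
slide a length-2 window over [0..1] … [3..4] (4 windows); first occurrence of each distinct factor:
  [  0..  1] 01
  [  1..  2] 11
  [  2..  3] 10
  (the other 1 window repeats one of these)
distinct factors: {01, 10, 11}
count = 3  (Sturmian bound for length 2 is 3)


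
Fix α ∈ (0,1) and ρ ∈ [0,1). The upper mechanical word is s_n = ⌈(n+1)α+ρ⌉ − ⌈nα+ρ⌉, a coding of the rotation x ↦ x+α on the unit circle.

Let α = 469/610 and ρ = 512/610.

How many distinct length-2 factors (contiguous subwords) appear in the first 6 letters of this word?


t_n = ⌈(n·469+512)/610⌉ for n = 0 … 6:
  n=0…6: ⌈512/610⌉=1 ⌈981/610⌉=2 ⌈1450/610⌉=3 ⌈1919/610⌉=4 ⌈2388/610⌉=4 ⌈2857/610⌉=5 ⌈3326/610⌉=6
s_n = t_(n+1) − t_n for n = 0 … 5 gives
prefix = 111011
slide a length-2 window over [0..1] … [4..5] (5 windows); first occurrence of each distinct factor:
  [  0..  1] 11
  [  2..  3] 10
  [  3..  4] 01
  (the other 2 windows repeat one of these)
distinct factors: {01, 10, 11}
count = 3  (Sturmian bound for length 2 is 3)

3


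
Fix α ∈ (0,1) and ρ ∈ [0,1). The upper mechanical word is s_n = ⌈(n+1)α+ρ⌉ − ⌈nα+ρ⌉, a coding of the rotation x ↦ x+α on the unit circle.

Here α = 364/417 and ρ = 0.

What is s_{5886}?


(n+1)α + ρ = (5887·364) / 417 = 2142868/417
nα + ρ     = (5886·364) / 417 = 2142504/417
⌈2142868/417⌉ = 5139,  ⌈2142504/417⌉ = 5138
s_{5886} = 5139 − 5138 = 1

1


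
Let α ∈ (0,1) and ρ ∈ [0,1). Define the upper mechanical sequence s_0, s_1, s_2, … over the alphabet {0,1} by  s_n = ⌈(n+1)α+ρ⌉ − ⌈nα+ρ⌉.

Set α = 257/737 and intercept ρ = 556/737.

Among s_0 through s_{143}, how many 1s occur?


50

#1s = Σ_{n=0}^{143} s_n = Σ_{n=0}^{143} (⌈(n+1)α+ρ⌉ − ⌈nα+ρ⌉)
the sum telescopes: every ⌈nα+ρ⌉ with 0 < n < 144 appears once with + and once with −, leaving ⌈144α+ρ⌉ − ⌈0·α+ρ⌉
144α + ρ = (144·257 + 556) / 737 = 37564/737
ρ = 556/737
⌈37564/737⌉ = 51,  ⌈556/737⌉ = 1
#1s = 51 − 1 = 50


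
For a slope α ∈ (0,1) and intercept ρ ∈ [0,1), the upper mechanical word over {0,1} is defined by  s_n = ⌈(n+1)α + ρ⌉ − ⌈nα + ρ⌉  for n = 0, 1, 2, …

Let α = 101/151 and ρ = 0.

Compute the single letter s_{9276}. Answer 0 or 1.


(n+1)α + ρ = (9277·101) / 151 = 936977/151
nα + ρ     = (9276·101) / 151 = 936876/151
⌈936977/151⌉ = 6206,  ⌈936876/151⌉ = 6205
s_{9276} = 6206 − 6205 = 1

1


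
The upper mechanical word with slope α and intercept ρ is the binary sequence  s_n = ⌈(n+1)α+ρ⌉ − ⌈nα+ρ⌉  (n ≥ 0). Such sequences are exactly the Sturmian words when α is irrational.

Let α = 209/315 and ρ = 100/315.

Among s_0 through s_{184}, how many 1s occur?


123

#1s = Σ_{n=0}^{184} s_n = Σ_{n=0}^{184} (⌈(n+1)α+ρ⌉ − ⌈nα+ρ⌉)
the sum telescopes: every ⌈nα+ρ⌉ with 0 < n < 185 appears once with + and once with −, leaving ⌈185α+ρ⌉ − ⌈0·α+ρ⌉
185α + ρ = (185·209 + 100) / 315 = 38765/315
ρ = 100/315
⌈38765/315⌉ = 124,  ⌈100/315⌉ = 1
#1s = 124 − 1 = 123


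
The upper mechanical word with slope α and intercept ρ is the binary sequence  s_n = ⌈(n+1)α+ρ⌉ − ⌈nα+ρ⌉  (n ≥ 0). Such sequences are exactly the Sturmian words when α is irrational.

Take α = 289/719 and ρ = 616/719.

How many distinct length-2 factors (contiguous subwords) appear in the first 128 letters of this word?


t_n = ⌈(n·289+616)/719⌉ for n = 0 … 128:
  n=0…9: ⌈616/719⌉=1 ⌈905/719⌉=2 ⌈1194/719⌉=2 ⌈1483/719⌉=3 ⌈1772/719⌉=3 ⌈2061/719⌉=3 ⌈2350/719⌉=4 ⌈2639/719⌉=4 ⌈2928/719⌉=5 ⌈3217/719⌉=5
  n=10…19: ⌈3506/719⌉=5 ⌈3795/719⌉=6 ⌈4084/719⌉=6 ⌈4373/719⌉=7 ⌈4662/719⌉=7 ⌈4951/719⌉=7 ⌈5240/719⌉=8 ⌈5529/719⌉=8 ⌈5818/719⌉=9 ⌈6107/719⌉=9
  n=20…29: ⌈6396/719⌉=9 ⌈6685/719⌉=10 ⌈6974/719⌉=10 ⌈7263/719⌉=11 ⌈7552/719⌉=11 ⌈7841/719⌉=11 ⌈8130/719⌉=12 ⌈8419/719⌉=12 ⌈8708/719⌉=13 ⌈8997/719⌉=13
  n=30…39: ⌈9286/719⌉=13 ⌈9575/719⌉=14 ⌈9864/719⌉=14 ⌈10153/719⌉=15 ⌈10442/719⌉=15 ⌈10731/719⌉=15 ⌈11020/719⌉=16 ⌈11309/719⌉=16 ⌈11598/719⌉=17 ⌈11887/719⌉=17
  n=40…49: ⌈12176/719⌉=17 ⌈12465/719⌉=18 ⌈12754/719⌉=18 ⌈13043/719⌉=19 ⌈13332/719⌉=19 ⌈13621/719⌉=19 ⌈13910/719⌉=20 ⌈14199/719⌉=20 ⌈14488/719⌉=21 ⌈14777/719⌉=21
  n=50…59: ⌈15066/719⌉=21 ⌈15355/719⌉=22 ⌈15644/719⌉=22 ⌈15933/719⌉=23 ⌈16222/719⌉=23 ⌈16511/719⌉=23 ⌈16800/719⌉=24 ⌈17089/719⌉=24 ⌈17378/719⌉=25 ⌈17667/719⌉=25
  n=60…69: ⌈17956/719⌉=25 ⌈18245/719⌉=26 ⌈18534/719⌉=26 ⌈18823/719⌉=27 ⌈19112/719⌉=27 ⌈19401/719⌉=27 ⌈19690/719⌉=28 ⌈19979/719⌉=28 ⌈20268/719⌉=29 ⌈20557/719⌉=29
  n=70…79: ⌈20846/719⌉=29 ⌈21135/719⌉=30 ⌈21424/719⌉=30 ⌈21713/719⌉=31 ⌈22002/719⌉=31 ⌈22291/719⌉=32 ⌈22580/719⌉=32 ⌈22869/719⌉=32 ⌈23158/719⌉=33 ⌈23447/719⌉=33
  n=80…89: ⌈23736/719⌉=34 ⌈24025/719⌉=34 ⌈24314/719⌉=34 ⌈24603/719⌉=35 ⌈24892/719⌉=35 ⌈25181/719⌉=36 ⌈25470/719⌉=36 ⌈25759/719⌉=36 ⌈26048/719⌉=37 ⌈26337/719⌉=37
  n=90…99: ⌈26626/719⌉=38 ⌈26915/719⌉=38 ⌈27204/719⌉=38 ⌈27493/719⌉=39 ⌈27782/719⌉=39 ⌈28071/719⌉=40 ⌈28360/719⌉=40 ⌈28649/719⌉=40 ⌈28938/719⌉=41 ⌈29227/719⌉=41
  n=100…109: ⌈29516/719⌉=42 ⌈29805/719⌉=42 ⌈30094/719⌉=42 ⌈30383/719⌉=43 ⌈30672/719⌉=43 ⌈30961/719⌉=44 ⌈31250/719⌉=44 ⌈31539/719⌉=44 ⌈31828/719⌉=45 ⌈32117/719⌉=45
  n=110…119: ⌈32406/719⌉=46 ⌈32695/719⌉=46 ⌈32984/719⌉=46 ⌈33273/719⌉=47 ⌈33562/719⌉=47 ⌈33851/719⌉=48 ⌈34140/719⌉=48 ⌈34429/719⌉=48 ⌈34718/719⌉=49 ⌈35007/719⌉=49
  n=120…128: ⌈35296/719⌉=50 ⌈35585/719⌉=50 ⌈35874/719⌉=50 ⌈36163/719⌉=51 ⌈36452/719⌉=51 ⌈36741/719⌉=52 ⌈37030/719⌉=52 ⌈37319/719⌉=52 ⌈37608/719⌉=53
s_n = t_(n+1) − t_n for n = 0 … 127 gives
prefix = 10100101001010010100101001010010100101001010010100101001010010100101001010100101001010010100101001010010100101001010010100101001
slide a length-2 window over [0..1] … [126..127] (127 windows); first occurrence of each distinct factor:
  [  0..  1] 10
  [  1..  2] 01
  [  3..  4] 00
  (the other 124 windows repeat one of these)
distinct factors: {00, 01, 10}
count = 3  (Sturmian bound for length 2 is 3)

3


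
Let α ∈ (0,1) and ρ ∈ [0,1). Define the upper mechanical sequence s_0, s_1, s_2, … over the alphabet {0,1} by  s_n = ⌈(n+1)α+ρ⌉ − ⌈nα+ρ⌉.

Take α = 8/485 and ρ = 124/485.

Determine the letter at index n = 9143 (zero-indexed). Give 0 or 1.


(n+1)α + ρ = (9144·8 + 124) / 485 = 73276/485
nα + ρ     = (9143·8 + 124) / 485 = 73268/485
⌈73276/485⌉ = 152,  ⌈73268/485⌉ = 152
s_{9143} = 152 − 152 = 0

0


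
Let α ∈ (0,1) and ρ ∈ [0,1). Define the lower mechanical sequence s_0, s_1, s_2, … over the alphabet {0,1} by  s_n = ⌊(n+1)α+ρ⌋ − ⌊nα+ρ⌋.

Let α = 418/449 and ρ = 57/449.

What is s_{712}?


(n+1)α + ρ = (713·418 + 57) / 449 = 298091/449
nα + ρ     = (712·418 + 57) / 449 = 297673/449
⌊298091/449⌋ = 663,  ⌊297673/449⌋ = 662
s_{712} = 663 − 662 = 1

1


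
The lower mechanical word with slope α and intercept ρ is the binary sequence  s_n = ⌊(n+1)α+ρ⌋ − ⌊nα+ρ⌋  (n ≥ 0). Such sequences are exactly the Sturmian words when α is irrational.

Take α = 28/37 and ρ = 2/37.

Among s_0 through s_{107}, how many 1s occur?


#1s = Σ_{n=0}^{107} s_n = Σ_{n=0}^{107} (⌊(n+1)α+ρ⌋ − ⌊nα+ρ⌋)
the sum telescopes: every ⌊nα+ρ⌋ with 0 < n < 108 appears once with + and once with −, leaving ⌊108α+ρ⌋ − ⌊0·α+ρ⌋
108α + ρ = (108·28 + 2) / 37 = 3026/37
ρ = 2/37
⌊3026/37⌋ = 81,  ⌊2/37⌋ = 0
#1s = 81 − 0 = 81

81


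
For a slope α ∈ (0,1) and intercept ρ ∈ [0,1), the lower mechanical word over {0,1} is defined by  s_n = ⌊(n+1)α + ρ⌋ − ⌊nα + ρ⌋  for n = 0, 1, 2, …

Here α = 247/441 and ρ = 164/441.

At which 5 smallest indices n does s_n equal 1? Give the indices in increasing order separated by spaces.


1 2 4 6 8

n=0: ⌊411/441⌋−⌊164/441⌋ = 0−0 = 0
n=1: ⌊658/441⌋−⌊411/441⌋ = 1−0 = 1  ← one
n=2: ⌊905/441⌋−⌊658/441⌋ = 2−1 = 1  ← one
n=3: ⌊1152/441⌋−⌊905/441⌋ = 2−2 = 0
n=4: ⌊1399/441⌋−⌊1152/441⌋ = 3−2 = 1  ← one
n=5: ⌊1646/441⌋−⌊1399/441⌋ = 3−3 = 0
n=6: ⌊1893/441⌋−⌊1646/441⌋ = 4−3 = 1  ← one
n=7: ⌊2140/441⌋−⌊1893/441⌋ = 4−4 = 0
n=8: ⌊2387/441⌋−⌊2140/441⌋ = 5−4 = 1  ← one
positions of the first 5 ones: 1 2 4 6 8


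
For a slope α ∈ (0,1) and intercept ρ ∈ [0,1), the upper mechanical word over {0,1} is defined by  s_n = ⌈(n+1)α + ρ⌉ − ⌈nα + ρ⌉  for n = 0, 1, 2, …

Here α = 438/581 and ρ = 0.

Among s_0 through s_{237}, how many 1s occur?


180

#1s = Σ_{n=0}^{237} s_n = Σ_{n=0}^{237} (⌈(n+1)α+ρ⌉ − ⌈nα+ρ⌉)
the sum telescopes: every ⌈nα+ρ⌉ with 0 < n < 238 appears once with + and once with −, leaving ⌈238α+ρ⌉ − ⌈0·α+ρ⌉
238α + ρ = (238·438) / 581 = 104244/581
ρ = 0/581
⌈104244/581⌉ = 180,  ⌈0/581⌉ = 0
#1s = 180 − 0 = 180


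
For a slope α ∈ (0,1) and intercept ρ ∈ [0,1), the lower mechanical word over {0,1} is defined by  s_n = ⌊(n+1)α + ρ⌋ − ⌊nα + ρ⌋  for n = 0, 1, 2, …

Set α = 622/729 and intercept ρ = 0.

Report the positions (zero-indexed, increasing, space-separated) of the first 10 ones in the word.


n=0: ⌊622/729⌋−⌊0/729⌋ = 0−0 = 0
n=1: ⌊1244/729⌋−⌊622/729⌋ = 1−0 = 1  ← one
n=2: ⌊1866/729⌋−⌊1244/729⌋ = 2−1 = 1  ← one
n=3: ⌊2488/729⌋−⌊1866/729⌋ = 3−2 = 1  ← one
n=4: ⌊3110/729⌋−⌊2488/729⌋ = 4−3 = 1  ← one
n=5: ⌊3732/729⌋−⌊3110/729⌋ = 5−4 = 1  ← one
n=6: ⌊4354/729⌋−⌊3732/729⌋ = 5−5 = 0
n=7: ⌊4976/729⌋−⌊4354/729⌋ = 6−5 = 1  ← one
n=8: ⌊5598/729⌋−⌊4976/729⌋ = 7−6 = 1  ← one
n=9: ⌊6220/729⌋−⌊5598/729⌋ = 8−7 = 1  ← one
n=10: ⌊6842/729⌋−⌊6220/729⌋ = 9−8 = 1  ← one
n=11: ⌊7464/729⌋−⌊6842/729⌋ = 10−9 = 1  ← one
positions of the first 10 ones: 1 2 3 4 5 7 8 9 10 11

1 2 3 4 5 7 8 9 10 11


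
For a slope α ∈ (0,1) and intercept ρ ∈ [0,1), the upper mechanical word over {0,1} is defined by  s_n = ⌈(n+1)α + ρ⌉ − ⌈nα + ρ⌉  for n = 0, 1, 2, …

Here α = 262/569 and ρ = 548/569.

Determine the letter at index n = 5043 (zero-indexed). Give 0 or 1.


(n+1)α + ρ = (5044·262 + 548) / 569 = 1322076/569
nα + ρ     = (5043·262 + 548) / 569 = 1321814/569
⌈1322076/569⌉ = 2324,  ⌈1321814/569⌉ = 2324
s_{5043} = 2324 − 2324 = 0

0


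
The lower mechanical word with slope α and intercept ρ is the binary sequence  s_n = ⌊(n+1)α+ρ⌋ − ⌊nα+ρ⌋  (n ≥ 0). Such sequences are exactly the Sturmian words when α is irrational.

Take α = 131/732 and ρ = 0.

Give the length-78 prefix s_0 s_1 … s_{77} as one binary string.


n=0: ⌊(1·131)/732⌋ − ⌊(0·131)/732⌋ = ⌊131/732⌋ − ⌊0/732⌋ = 0 − 0 = 0
n=1: ⌊(2·131)/732⌋ − ⌊(1·131)/732⌋ = ⌊262/732⌋ − ⌊131/732⌋ = 0 − 0 = 0
n=2: ⌊(3·131)/732⌋ − ⌊(2·131)/732⌋ = ⌊393/732⌋ − ⌊262/732⌋ = 0 − 0 = 0
n=3: ⌊(4·131)/732⌋ − ⌊(3·131)/732⌋ = ⌊524/732⌋ − ⌊393/732⌋ = 0 − 0 = 0
n=4: ⌊(5·131)/732⌋ − ⌊(4·131)/732⌋ = ⌊655/732⌋ − ⌊524/732⌋ = 0 − 0 = 0
n=5: ⌊(6·131)/732⌋ − ⌊(5·131)/732⌋ = ⌊786/732⌋ − ⌊655/732⌋ = 1 − 0 = 1
n=6: ⌊(7·131)/732⌋ − ⌊(6·131)/732⌋ = ⌊917/732⌋ − ⌊786/732⌋ = 1 − 1 = 0
n=7: ⌊(8·131)/732⌋ − ⌊(7·131)/732⌋ = ⌊1048/732⌋ − ⌊917/732⌋ = 1 − 1 = 0
n=8: ⌊(9·131)/732⌋ − ⌊(8·131)/732⌋ = ⌊1179/732⌋ − ⌊1048/732⌋ = 1 − 1 = 0
n=9: ⌊(10·131)/732⌋ − ⌊(9·131)/732⌋ = ⌊1310/732⌋ − ⌊1179/732⌋ = 1 − 1 = 0
n=10: ⌊(11·131)/732⌋ − ⌊(10·131)/732⌋ = ⌊1441/732⌋ − ⌊1310/732⌋ = 1 − 1 = 0
n=11: ⌊(12·131)/732⌋ − ⌊(11·131)/732⌋ = ⌊1572/732⌋ − ⌊1441/732⌋ = 2 − 1 = 1
n=12: ⌊(13·131)/732⌋ − ⌊(12·131)/732⌋ = ⌊1703/732⌋ − ⌊1572/732⌋ = 2 − 2 = 0
n=13: ⌊(14·131)/732⌋ − ⌊(13·131)/732⌋ = ⌊1834/732⌋ − ⌊1703/732⌋ = 2 − 2 = 0
n=14: ⌊(15·131)/732⌋ − ⌊(14·131)/732⌋ = ⌊1965/732⌋ − ⌊1834/732⌋ = 2 − 2 = 0
n=15: ⌊(16·131)/732⌋ − ⌊(15·131)/732⌋ = ⌊2096/732⌋ − ⌊1965/732⌋ = 2 − 2 = 0
n=16: ⌊(17·131)/732⌋ − ⌊(16·131)/732⌋ = ⌊2227/732⌋ − ⌊2096/732⌋ = 3 − 2 = 1
n=17: ⌊(18·131)/732⌋ − ⌊(17·131)/732⌋ = ⌊2358/732⌋ − ⌊2227/732⌋ = 3 − 3 = 0
n=18: ⌊(19·131)/732⌋ − ⌊(18·131)/732⌋ = ⌊2489/732⌋ − ⌊2358/732⌋ = 3 − 3 = 0
n=19: ⌊(20·131)/732⌋ − ⌊(19·131)/732⌋ = ⌊2620/732⌋ − ⌊2489/732⌋ = 3 − 3 = 0
n=20: ⌊(21·131)/732⌋ − ⌊(20·131)/732⌋ = ⌊2751/732⌋ − ⌊2620/732⌋ = 3 − 3 = 0
n=21: ⌊(22·131)/732⌋ − ⌊(21·131)/732⌋ = ⌊2882/732⌋ − ⌊2751/732⌋ = 3 − 3 = 0
n=22: ⌊(23·131)/732⌋ − ⌊(22·131)/732⌋ = ⌊3013/732⌋ − ⌊2882/732⌋ = 4 − 3 = 1
n=23: ⌊(24·131)/732⌋ − ⌊(23·131)/732⌋ = ⌊3144/732⌋ − ⌊3013/732⌋ = 4 − 4 = 0
n=24: ⌊(25·131)/732⌋ − ⌊(24·131)/732⌋ = ⌊3275/732⌋ − ⌊3144/732⌋ = 4 − 4 = 0
n=25: ⌊(26·131)/732⌋ − ⌊(25·131)/732⌋ = ⌊3406/732⌋ − ⌊3275/732⌋ = 4 − 4 = 0
n=26: ⌊(27·131)/732⌋ − ⌊(26·131)/732⌋ = ⌊3537/732⌋ − ⌊3406/732⌋ = 4 − 4 = 0
n=27: ⌊(28·131)/732⌋ − ⌊(27·131)/732⌋ = ⌊3668/732⌋ − ⌊3537/732⌋ = 5 − 4 = 1
n=28: ⌊(29·131)/732⌋ − ⌊(28·131)/732⌋ = ⌊3799/732⌋ − ⌊3668/732⌋ = 5 − 5 = 0
n=29: ⌊(30·131)/732⌋ − ⌊(29·131)/732⌋ = ⌊3930/732⌋ − ⌊3799/732⌋ = 5 − 5 = 0
n=30: ⌊(31·131)/732⌋ − ⌊(30·131)/732⌋ = ⌊4061/732⌋ − ⌊3930/732⌋ = 5 − 5 = 0
n=31: ⌊(32·131)/732⌋ − ⌊(31·131)/732⌋ = ⌊4192/732⌋ − ⌊4061/732⌋ = 5 − 5 = 0
n=32: ⌊(33·131)/732⌋ − ⌊(32·131)/732⌋ = ⌊4323/732⌋ − ⌊4192/732⌋ = 5 − 5 = 0
n=33: ⌊(34·131)/732⌋ − ⌊(33·131)/732⌋ = ⌊4454/732⌋ − ⌊4323/732⌋ = 6 − 5 = 1
n=34: ⌊(35·131)/732⌋ − ⌊(34·131)/732⌋ = ⌊4585/732⌋ − ⌊4454/732⌋ = 6 − 6 = 0
n=35: ⌊(36·131)/732⌋ − ⌊(35·131)/732⌋ = ⌊4716/732⌋ − ⌊4585/732⌋ = 6 − 6 = 0
n=36: ⌊(37·131)/732⌋ − ⌊(36·131)/732⌋ = ⌊4847/732⌋ − ⌊4716/732⌋ = 6 − 6 = 0
n=37: ⌊(38·131)/732⌋ − ⌊(37·131)/732⌋ = ⌊4978/732⌋ − ⌊4847/732⌋ = 6 − 6 = 0
n=38: ⌊(39·131)/732⌋ − ⌊(38·131)/732⌋ = ⌊5109/732⌋ − ⌊4978/732⌋ = 6 − 6 = 0
n=39: ⌊(40·131)/732⌋ − ⌊(39·131)/732⌋ = ⌊5240/732⌋ − ⌊5109/732⌋ = 7 − 6 = 1
n=40: ⌊(41·131)/732⌋ − ⌊(40·131)/732⌋ = ⌊5371/732⌋ − ⌊5240/732⌋ = 7 − 7 = 0
n=41: ⌊(42·131)/732⌋ − ⌊(41·131)/732⌋ = ⌊5502/732⌋ − ⌊5371/732⌋ = 7 − 7 = 0
n=42: ⌊(43·131)/732⌋ − ⌊(42·131)/732⌋ = ⌊5633/732⌋ − ⌊5502/732⌋ = 7 − 7 = 0
n=43: ⌊(44·131)/732⌋ − ⌊(43·131)/732⌋ = ⌊5764/732⌋ − ⌊5633/732⌋ = 7 − 7 = 0
n=44: ⌊(45·131)/732⌋ − ⌊(44·131)/732⌋ = ⌊5895/732⌋ − ⌊5764/732⌋ = 8 − 7 = 1
n=45: ⌊(46·131)/732⌋ − ⌊(45·131)/732⌋ = ⌊6026/732⌋ − ⌊5895/732⌋ = 8 − 8 = 0
n=46: ⌊(47·131)/732⌋ − ⌊(46·131)/732⌋ = ⌊6157/732⌋ − ⌊6026/732⌋ = 8 − 8 = 0
n=47: ⌊(48·131)/732⌋ − ⌊(47·131)/732⌋ = ⌊6288/732⌋ − ⌊6157/732⌋ = 8 − 8 = 0
n=48: ⌊(49·131)/732⌋ − ⌊(48·131)/732⌋ = ⌊6419/732⌋ − ⌊6288/732⌋ = 8 − 8 = 0
n=49: ⌊(50·131)/732⌋ − ⌊(49·131)/732⌋ = ⌊6550/732⌋ − ⌊6419/732⌋ = 8 − 8 = 0
n=50: ⌊(51·131)/732⌋ − ⌊(50·131)/732⌋ = ⌊6681/732⌋ − ⌊6550/732⌋ = 9 − 8 = 1
n=51: ⌊(52·131)/732⌋ − ⌊(51·131)/732⌋ = ⌊6812/732⌋ − ⌊6681/732⌋ = 9 − 9 = 0
n=52: ⌊(53·131)/732⌋ − ⌊(52·131)/732⌋ = ⌊6943/732⌋ − ⌊6812/732⌋ = 9 − 9 = 0
n=53: ⌊(54·131)/732⌋ − ⌊(53·131)/732⌋ = ⌊7074/732⌋ − ⌊6943/732⌋ = 9 − 9 = 0
n=54: ⌊(55·131)/732⌋ − ⌊(54·131)/732⌋ = ⌊7205/732⌋ − ⌊7074/732⌋ = 9 − 9 = 0
n=55: ⌊(56·131)/732⌋ − ⌊(55·131)/732⌋ = ⌊7336/732⌋ − ⌊7205/732⌋ = 10 − 9 = 1
n=56: ⌊(57·131)/732⌋ − ⌊(56·131)/732⌋ = ⌊7467/732⌋ − ⌊7336/732⌋ = 10 − 10 = 0
n=57: ⌊(58·131)/732⌋ − ⌊(57·131)/732⌋ = ⌊7598/732⌋ − ⌊7467/732⌋ = 10 − 10 = 0
n=58: ⌊(59·131)/732⌋ − ⌊(58·131)/732⌋ = ⌊7729/732⌋ − ⌊7598/732⌋ = 10 − 10 = 0
n=59: ⌊(60·131)/732⌋ − ⌊(59·131)/732⌋ = ⌊7860/732⌋ − ⌊7729/732⌋ = 10 − 10 = 0
n=60: ⌊(61·131)/732⌋ − ⌊(60·131)/732⌋ = ⌊7991/732⌋ − ⌊7860/732⌋ = 10 − 10 = 0
n=61: ⌊(62·131)/732⌋ − ⌊(61·131)/732⌋ = ⌊8122/732⌋ − ⌊7991/732⌋ = 11 − 10 = 1
n=62: ⌊(63·131)/732⌋ − ⌊(62·131)/732⌋ = ⌊8253/732⌋ − ⌊8122/732⌋ = 11 − 11 = 0
n=63: ⌊(64·131)/732⌋ − ⌊(63·131)/732⌋ = ⌊8384/732⌋ − ⌊8253/732⌋ = 11 − 11 = 0
n=64: ⌊(65·131)/732⌋ − ⌊(64·131)/732⌋ = ⌊8515/732⌋ − ⌊8384/732⌋ = 11 − 11 = 0
n=65: ⌊(66·131)/732⌋ − ⌊(65·131)/732⌋ = ⌊8646/732⌋ − ⌊8515/732⌋ = 11 − 11 = 0
n=66: ⌊(67·131)/732⌋ − ⌊(66·131)/732⌋ = ⌊8777/732⌋ − ⌊8646/732⌋ = 11 − 11 = 0
n=67: ⌊(68·131)/732⌋ − ⌊(67·131)/732⌋ = ⌊8908/732⌋ − ⌊8777/732⌋ = 12 − 11 = 1
n=68: ⌊(69·131)/732⌋ − ⌊(68·131)/732⌋ = ⌊9039/732⌋ − ⌊8908/732⌋ = 12 − 12 = 0
n=69: ⌊(70·131)/732⌋ − ⌊(69·131)/732⌋ = ⌊9170/732⌋ − ⌊9039/732⌋ = 12 − 12 = 0
n=70: ⌊(71·131)/732⌋ − ⌊(70·131)/732⌋ = ⌊9301/732⌋ − ⌊9170/732⌋ = 12 − 12 = 0
n=71: ⌊(72·131)/732⌋ − ⌊(71·131)/732⌋ = ⌊9432/732⌋ − ⌊9301/732⌋ = 12 − 12 = 0
n=72: ⌊(73·131)/732⌋ − ⌊(72·131)/732⌋ = ⌊9563/732⌋ − ⌊9432/732⌋ = 13 − 12 = 1
n=73: ⌊(74·131)/732⌋ − ⌊(73·131)/732⌋ = ⌊9694/732⌋ − ⌊9563/732⌋ = 13 − 13 = 0
n=74: ⌊(75·131)/732⌋ − ⌊(74·131)/732⌋ = ⌊9825/732⌋ − ⌊9694/732⌋ = 13 − 13 = 0
n=75: ⌊(76·131)/732⌋ − ⌊(75·131)/732⌋ = ⌊9956/732⌋ − ⌊9825/732⌋ = 13 − 13 = 0
n=76: ⌊(77·131)/732⌋ − ⌊(76·131)/732⌋ = ⌊10087/732⌋ − ⌊9956/732⌋ = 13 − 13 = 0
n=77: ⌊(78·131)/732⌋ − ⌊(77·131)/732⌋ = ⌊10218/732⌋ − ⌊10087/732⌋ = 13 − 13 = 0

000001000001000010000010000100000100000100001000001000010000010000010000100000


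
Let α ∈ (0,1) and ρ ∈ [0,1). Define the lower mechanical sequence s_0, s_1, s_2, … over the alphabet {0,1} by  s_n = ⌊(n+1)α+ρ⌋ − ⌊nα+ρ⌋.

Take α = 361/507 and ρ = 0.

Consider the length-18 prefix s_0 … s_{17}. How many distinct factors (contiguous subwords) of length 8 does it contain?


8

t_n = ⌊(n·361)/507⌋ for n = 0 … 18:
  n=0…9: ⌊0/507⌋=0 ⌊361/507⌋=0 ⌊722/507⌋=1 ⌊1083/507⌋=2 ⌊1444/507⌋=2 ⌊1805/507⌋=3 ⌊2166/507⌋=4 ⌊2527/507⌋=4 ⌊2888/507⌋=5 ⌊3249/507⌋=6
  n=10…18: ⌊3610/507⌋=7 ⌊3971/507⌋=7 ⌊4332/507⌋=8 ⌊4693/507⌋=9 ⌊5054/507⌋=9 ⌊5415/507⌋=10 ⌊5776/507⌋=11 ⌊6137/507⌋=12 ⌊6498/507⌋=12
s_n = t_(n+1) − t_n for n = 0 … 17 gives
prefix = 011011011101101110
slide a length-8 window over [0..7] … [10..17] (11 windows); first occurrence of each distinct factor:
  [  0..  7] 01101101
  [  1..  8] 11011011
  [  2..  9] 10110111
  [  3.. 10] 01101110
  [  4.. 11] 11011101
  [  5.. 12] 10111011
  [  6.. 13] 01110110
  [  7.. 14] 11101101
  (the other 3 windows repeat one of these)
distinct factors: {01101101, 01101110, 01110110, 10110111, 10111011, 11011011, 11011101, 11101101}
count = 8  (Sturmian bound for length 8 is 9)


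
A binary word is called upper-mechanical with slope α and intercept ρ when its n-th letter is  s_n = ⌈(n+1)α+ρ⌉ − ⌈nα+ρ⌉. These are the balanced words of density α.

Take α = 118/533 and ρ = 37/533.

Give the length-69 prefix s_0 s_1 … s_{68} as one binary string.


000010001000010001000010001000010001000010001000010001000010001000010

n=0: ⌈(1·118+37)/533⌉ − ⌈(0·118+37)/533⌉ = ⌈155/533⌉ − ⌈37/533⌉ = 1 − 1 = 0
n=1: ⌈(2·118+37)/533⌉ − ⌈(1·118+37)/533⌉ = ⌈273/533⌉ − ⌈155/533⌉ = 1 − 1 = 0
n=2: ⌈(3·118+37)/533⌉ − ⌈(2·118+37)/533⌉ = ⌈391/533⌉ − ⌈273/533⌉ = 1 − 1 = 0
n=3: ⌈(4·118+37)/533⌉ − ⌈(3·118+37)/533⌉ = ⌈509/533⌉ − ⌈391/533⌉ = 1 − 1 = 0
n=4: ⌈(5·118+37)/533⌉ − ⌈(4·118+37)/533⌉ = ⌈627/533⌉ − ⌈509/533⌉ = 2 − 1 = 1
n=5: ⌈(6·118+37)/533⌉ − ⌈(5·118+37)/533⌉ = ⌈745/533⌉ − ⌈627/533⌉ = 2 − 2 = 0
n=6: ⌈(7·118+37)/533⌉ − ⌈(6·118+37)/533⌉ = ⌈863/533⌉ − ⌈745/533⌉ = 2 − 2 = 0
n=7: ⌈(8·118+37)/533⌉ − ⌈(7·118+37)/533⌉ = ⌈981/533⌉ − ⌈863/533⌉ = 2 − 2 = 0
n=8: ⌈(9·118+37)/533⌉ − ⌈(8·118+37)/533⌉ = ⌈1099/533⌉ − ⌈981/533⌉ = 3 − 2 = 1
n=9: ⌈(10·118+37)/533⌉ − ⌈(9·118+37)/533⌉ = ⌈1217/533⌉ − ⌈1099/533⌉ = 3 − 3 = 0
n=10: ⌈(11·118+37)/533⌉ − ⌈(10·118+37)/533⌉ = ⌈1335/533⌉ − ⌈1217/533⌉ = 3 − 3 = 0
n=11: ⌈(12·118+37)/533⌉ − ⌈(11·118+37)/533⌉ = ⌈1453/533⌉ − ⌈1335/533⌉ = 3 − 3 = 0
n=12: ⌈(13·118+37)/533⌉ − ⌈(12·118+37)/533⌉ = ⌈1571/533⌉ − ⌈1453/533⌉ = 3 − 3 = 0
n=13: ⌈(14·118+37)/533⌉ − ⌈(13·118+37)/533⌉ = ⌈1689/533⌉ − ⌈1571/533⌉ = 4 − 3 = 1
n=14: ⌈(15·118+37)/533⌉ − ⌈(14·118+37)/533⌉ = ⌈1807/533⌉ − ⌈1689/533⌉ = 4 − 4 = 0
n=15: ⌈(16·118+37)/533⌉ − ⌈(15·118+37)/533⌉ = ⌈1925/533⌉ − ⌈1807/533⌉ = 4 − 4 = 0
n=16: ⌈(17·118+37)/533⌉ − ⌈(16·118+37)/533⌉ = ⌈2043/533⌉ − ⌈1925/533⌉ = 4 − 4 = 0
n=17: ⌈(18·118+37)/533⌉ − ⌈(17·118+37)/533⌉ = ⌈2161/533⌉ − ⌈2043/533⌉ = 5 − 4 = 1
n=18: ⌈(19·118+37)/533⌉ − ⌈(18·118+37)/533⌉ = ⌈2279/533⌉ − ⌈2161/533⌉ = 5 − 5 = 0
n=19: ⌈(20·118+37)/533⌉ − ⌈(19·118+37)/533⌉ = ⌈2397/533⌉ − ⌈2279/533⌉ = 5 − 5 = 0
n=20: ⌈(21·118+37)/533⌉ − ⌈(20·118+37)/533⌉ = ⌈2515/533⌉ − ⌈2397/533⌉ = 5 − 5 = 0
n=21: ⌈(22·118+37)/533⌉ − ⌈(21·118+37)/533⌉ = ⌈2633/533⌉ − ⌈2515/533⌉ = 5 − 5 = 0
n=22: ⌈(23·118+37)/533⌉ − ⌈(22·118+37)/533⌉ = ⌈2751/533⌉ − ⌈2633/533⌉ = 6 − 5 = 1
n=23: ⌈(24·118+37)/533⌉ − ⌈(23·118+37)/533⌉ = ⌈2869/533⌉ − ⌈2751/533⌉ = 6 − 6 = 0
n=24: ⌈(25·118+37)/533⌉ − ⌈(24·118+37)/533⌉ = ⌈2987/533⌉ − ⌈2869/533⌉ = 6 − 6 = 0
n=25: ⌈(26·118+37)/533⌉ − ⌈(25·118+37)/533⌉ = ⌈3105/533⌉ − ⌈2987/533⌉ = 6 − 6 = 0
n=26: ⌈(27·118+37)/533⌉ − ⌈(26·118+37)/533⌉ = ⌈3223/533⌉ − ⌈3105/533⌉ = 7 − 6 = 1
n=27: ⌈(28·118+37)/533⌉ − ⌈(27·118+37)/533⌉ = ⌈3341/533⌉ − ⌈3223/533⌉ = 7 − 7 = 0
n=28: ⌈(29·118+37)/533⌉ − ⌈(28·118+37)/533⌉ = ⌈3459/533⌉ − ⌈3341/533⌉ = 7 − 7 = 0
n=29: ⌈(30·118+37)/533⌉ − ⌈(29·118+37)/533⌉ = ⌈3577/533⌉ − ⌈3459/533⌉ = 7 − 7 = 0
n=30: ⌈(31·118+37)/533⌉ − ⌈(30·118+37)/533⌉ = ⌈3695/533⌉ − ⌈3577/533⌉ = 7 − 7 = 0
n=31: ⌈(32·118+37)/533⌉ − ⌈(31·118+37)/533⌉ = ⌈3813/533⌉ − ⌈3695/533⌉ = 8 − 7 = 1
n=32: ⌈(33·118+37)/533⌉ − ⌈(32·118+37)/533⌉ = ⌈3931/533⌉ − ⌈3813/533⌉ = 8 − 8 = 0
n=33: ⌈(34·118+37)/533⌉ − ⌈(33·118+37)/533⌉ = ⌈4049/533⌉ − ⌈3931/533⌉ = 8 − 8 = 0
n=34: ⌈(35·118+37)/533⌉ − ⌈(34·118+37)/533⌉ = ⌈4167/533⌉ − ⌈4049/533⌉ = 8 − 8 = 0
n=35: ⌈(36·118+37)/533⌉ − ⌈(35·118+37)/533⌉ = ⌈4285/533⌉ − ⌈4167/533⌉ = 9 − 8 = 1
n=36: ⌈(37·118+37)/533⌉ − ⌈(36·118+37)/533⌉ = ⌈4403/533⌉ − ⌈4285/533⌉ = 9 − 9 = 0
n=37: ⌈(38·118+37)/533⌉ − ⌈(37·118+37)/533⌉ = ⌈4521/533⌉ − ⌈4403/533⌉ = 9 − 9 = 0
n=38: ⌈(39·118+37)/533⌉ − ⌈(38·118+37)/533⌉ = ⌈4639/533⌉ − ⌈4521/533⌉ = 9 − 9 = 0
n=39: ⌈(40·118+37)/533⌉ − ⌈(39·118+37)/533⌉ = ⌈4757/533⌉ − ⌈4639/533⌉ = 9 − 9 = 0
n=40: ⌈(41·118+37)/533⌉ − ⌈(40·118+37)/533⌉ = ⌈4875/533⌉ − ⌈4757/533⌉ = 10 − 9 = 1
n=41: ⌈(42·118+37)/533⌉ − ⌈(41·118+37)/533⌉ = ⌈4993/533⌉ − ⌈4875/533⌉ = 10 − 10 = 0
n=42: ⌈(43·118+37)/533⌉ − ⌈(42·118+37)/533⌉ = ⌈5111/533⌉ − ⌈4993/533⌉ = 10 − 10 = 0
n=43: ⌈(44·118+37)/533⌉ − ⌈(43·118+37)/533⌉ = ⌈5229/533⌉ − ⌈5111/533⌉ = 10 − 10 = 0
n=44: ⌈(45·118+37)/533⌉ − ⌈(44·118+37)/533⌉ = ⌈5347/533⌉ − ⌈5229/533⌉ = 11 − 10 = 1
n=45: ⌈(46·118+37)/533⌉ − ⌈(45·118+37)/533⌉ = ⌈5465/533⌉ − ⌈5347/533⌉ = 11 − 11 = 0
n=46: ⌈(47·118+37)/533⌉ − ⌈(46·118+37)/533⌉ = ⌈5583/533⌉ − ⌈5465/533⌉ = 11 − 11 = 0
n=47: ⌈(48·118+37)/533⌉ − ⌈(47·118+37)/533⌉ = ⌈5701/533⌉ − ⌈5583/533⌉ = 11 − 11 = 0
n=48: ⌈(49·118+37)/533⌉ − ⌈(48·118+37)/533⌉ = ⌈5819/533⌉ − ⌈5701/533⌉ = 11 − 11 = 0
n=49: ⌈(50·118+37)/533⌉ − ⌈(49·118+37)/533⌉ = ⌈5937/533⌉ − ⌈5819/533⌉ = 12 − 11 = 1
n=50: ⌈(51·118+37)/533⌉ − ⌈(50·118+37)/533⌉ = ⌈6055/533⌉ − ⌈5937/533⌉ = 12 − 12 = 0
n=51: ⌈(52·118+37)/533⌉ − ⌈(51·118+37)/533⌉ = ⌈6173/533⌉ − ⌈6055/533⌉ = 12 − 12 = 0
n=52: ⌈(53·118+37)/533⌉ − ⌈(52·118+37)/533⌉ = ⌈6291/533⌉ − ⌈6173/533⌉ = 12 − 12 = 0
n=53: ⌈(54·118+37)/533⌉ − ⌈(53·118+37)/533⌉ = ⌈6409/533⌉ − ⌈6291/533⌉ = 13 − 12 = 1
n=54: ⌈(55·118+37)/533⌉ − ⌈(54·118+37)/533⌉ = ⌈6527/533⌉ − ⌈6409/533⌉ = 13 − 13 = 0
n=55: ⌈(56·118+37)/533⌉ − ⌈(55·118+37)/533⌉ = ⌈6645/533⌉ − ⌈6527/533⌉ = 13 − 13 = 0
n=56: ⌈(57·118+37)/533⌉ − ⌈(56·118+37)/533⌉ = ⌈6763/533⌉ − ⌈6645/533⌉ = 13 − 13 = 0
n=57: ⌈(58·118+37)/533⌉ − ⌈(57·118+37)/533⌉ = ⌈6881/533⌉ − ⌈6763/533⌉ = 13 − 13 = 0
n=58: ⌈(59·118+37)/533⌉ − ⌈(58·118+37)/533⌉ = ⌈6999/533⌉ − ⌈6881/533⌉ = 14 − 13 = 1
n=59: ⌈(60·118+37)/533⌉ − ⌈(59·118+37)/533⌉ = ⌈7117/533⌉ − ⌈6999/533⌉ = 14 − 14 = 0
n=60: ⌈(61·118+37)/533⌉ − ⌈(60·118+37)/533⌉ = ⌈7235/533⌉ − ⌈7117/533⌉ = 14 − 14 = 0
n=61: ⌈(62·118+37)/533⌉ − ⌈(61·118+37)/533⌉ = ⌈7353/533⌉ − ⌈7235/533⌉ = 14 − 14 = 0
n=62: ⌈(63·118+37)/533⌉ − ⌈(62·118+37)/533⌉ = ⌈7471/533⌉ − ⌈7353/533⌉ = 15 − 14 = 1
n=63: ⌈(64·118+37)/533⌉ − ⌈(63·118+37)/533⌉ = ⌈7589/533⌉ − ⌈7471/533⌉ = 15 − 15 = 0
n=64: ⌈(65·118+37)/533⌉ − ⌈(64·118+37)/533⌉ = ⌈7707/533⌉ − ⌈7589/533⌉ = 15 − 15 = 0
n=65: ⌈(66·118+37)/533⌉ − ⌈(65·118+37)/533⌉ = ⌈7825/533⌉ − ⌈7707/533⌉ = 15 − 15 = 0
n=66: ⌈(67·118+37)/533⌉ − ⌈(66·118+37)/533⌉ = ⌈7943/533⌉ − ⌈7825/533⌉ = 15 − 15 = 0
n=67: ⌈(68·118+37)/533⌉ − ⌈(67·118+37)/533⌉ = ⌈8061/533⌉ − ⌈7943/533⌉ = 16 − 15 = 1
n=68: ⌈(69·118+37)/533⌉ − ⌈(68·118+37)/533⌉ = ⌈8179/533⌉ − ⌈8061/533⌉ = 16 − 16 = 0
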